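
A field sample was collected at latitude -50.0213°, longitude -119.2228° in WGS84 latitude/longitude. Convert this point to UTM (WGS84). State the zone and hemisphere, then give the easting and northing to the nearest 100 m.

Longitude -119.2228° lies in the 6° band [-120°, -114°), giving zone 11; latitude is south of the equator, so 11S.
Zone 11 central meridian λ₀ = 6×11 − 183 = -117°; Δλ = -2.2228°.
Transverse Mercator on WGS84 with k₀ = 0.9996 gives E = 340775.746 m, N = 4456633.800 m.

Zone 11S: E 340800 m, N 4456600 m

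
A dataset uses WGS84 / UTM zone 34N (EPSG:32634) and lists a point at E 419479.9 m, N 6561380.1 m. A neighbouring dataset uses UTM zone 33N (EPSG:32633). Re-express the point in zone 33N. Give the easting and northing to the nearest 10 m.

UTM 34N → geographic: φ = 59.18390012°, λ = 19.59089994°.
UTM 33N (λ₀ = 15°) forward: E = 762216.523 m, N = 6569559.127 m.

E 762220 m, N 6569560 m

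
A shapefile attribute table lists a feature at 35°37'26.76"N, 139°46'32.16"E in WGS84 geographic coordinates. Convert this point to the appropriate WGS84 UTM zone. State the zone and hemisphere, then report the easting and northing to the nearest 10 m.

Zone 54N: E 389120 m, N 3942950 m

Longitude 139.7756° lies in the 6° band [138°, 144°), giving zone 54; latitude is north of the equator, so 54N.
Zone 54 central meridian λ₀ = 6×54 − 183 = 141°; Δλ = -1.2244°.
Transverse Mercator on WGS84 with k₀ = 0.9996 gives E = 389123.689 m, N = 3942947.065 m.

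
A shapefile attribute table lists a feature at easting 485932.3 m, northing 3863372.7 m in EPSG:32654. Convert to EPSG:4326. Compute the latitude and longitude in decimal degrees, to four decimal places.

lat 34.9127°, lon 140.8460°

Zone 54N: λ₀ = 141°, k₀ = 0.9996, false easting 500000 m.
Meridian distance M = (N − FN)/k₀ = 3864918.7 m.
Inverse transverse Mercator on WGS84 gives φ = 34.91269985°, λ = 140.84599967°.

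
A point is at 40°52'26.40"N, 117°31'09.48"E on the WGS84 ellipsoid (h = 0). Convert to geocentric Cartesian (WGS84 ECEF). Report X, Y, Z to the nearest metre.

X -2231578 m, Y 4283297 m, Z 4151853 m

WGS84: a = 6378137 m, e² = 0.006694380; N(φ) = a/√(1−e²sin²φ) = 6387299.053 m.
X = (N+h)·cosφ·cosλ = -2231577.651 m; Y = (N+h)·cosφ·sinλ = 4283297.443 m; Z = (N(1−e²)+h)·sinφ = 4151852.737 m.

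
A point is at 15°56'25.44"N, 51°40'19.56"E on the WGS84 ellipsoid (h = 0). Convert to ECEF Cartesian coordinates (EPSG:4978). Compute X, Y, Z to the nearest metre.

X 3804337 m, Y 4812306 m, Z 1740387 m

WGS84: a = 6378137 m, e² = 0.006694380; N(φ) = a/√(1−e²sin²φ) = 6379747.860 m.
X = (N+h)·cosφ·cosλ = 3804336.824 m; Y = (N+h)·cosφ·sinλ = 4812306.240 m; Z = (N(1−e²)+h)·sinφ = 1740387.308 m.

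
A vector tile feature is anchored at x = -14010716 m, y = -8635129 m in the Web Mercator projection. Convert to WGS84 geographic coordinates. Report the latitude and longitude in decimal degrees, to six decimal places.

lat -61.040502°, lon -125.860403°

R = 6378137 m. λ = x/R = -125.86040324°.
φ = 2·arctan(exp(y/R)) − 90° = 2·arctan(0.25824) − 90° = -61.04050201°.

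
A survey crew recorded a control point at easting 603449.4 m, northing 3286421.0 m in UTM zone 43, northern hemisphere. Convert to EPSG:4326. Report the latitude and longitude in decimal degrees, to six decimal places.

Zone 43N: λ₀ = 75°, k₀ = 0.9996, false easting 500000 m.
Meridian distance M = (N − FN)/k₀ = 3287736.1 m.
Inverse transverse Mercator on WGS84 gives φ = 29.70360016°, λ = 76.06940043°.

lat 29.703600°, lon 76.069400°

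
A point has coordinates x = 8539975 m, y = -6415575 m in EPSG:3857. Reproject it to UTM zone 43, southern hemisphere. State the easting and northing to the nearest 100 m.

Web Mercator inverse (R = 6378137 m) → φ = -49.82239843°, λ = 76.71590068°.
UTM 43S forward: E = 623422.932 m, N = 4479703.284 m.

E 623400 m, N 4479700 m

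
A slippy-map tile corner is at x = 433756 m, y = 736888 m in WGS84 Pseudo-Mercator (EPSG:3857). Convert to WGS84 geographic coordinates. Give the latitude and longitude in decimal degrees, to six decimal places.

R = 6378137 m. λ = x/R = 3.89649644°.
φ = 2·arctan(exp(y/R)) − 90° = 2·arctan(1.12247) − 90° = 6.60490016°.

lat 6.604900°, lon 3.896496°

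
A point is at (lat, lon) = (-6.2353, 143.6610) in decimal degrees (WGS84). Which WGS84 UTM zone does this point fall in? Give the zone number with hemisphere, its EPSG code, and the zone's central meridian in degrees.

Zone 54S (EPSG:32754), central meridian 141°

UTM zone = ⌊(λ + 180)/6⌋ + 1; 143.6610° ∈ [138°, 144°) → zone 54.
Hemisphere: S (φ < 0).
Central meridian λ₀ = 6×54 − 183 = 141°.
EPSG code: 32754.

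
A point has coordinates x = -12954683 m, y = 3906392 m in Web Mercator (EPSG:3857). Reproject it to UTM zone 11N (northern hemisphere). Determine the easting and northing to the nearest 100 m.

Web Mercator inverse (R = 6378137 m) → φ = 33.08349666°, λ = -116.37389740°.
UTM 11N forward: E = 558433.218 m, N = 3660717.733 m.

E 558400 m, N 3660700 m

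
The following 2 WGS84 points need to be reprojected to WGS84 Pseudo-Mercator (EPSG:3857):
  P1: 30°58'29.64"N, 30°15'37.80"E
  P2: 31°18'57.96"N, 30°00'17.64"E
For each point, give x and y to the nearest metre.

P1: x 3368583 m, y 3629490 m; P2: x 3340130 m, y 3673869 m

Web Mercator: x = R·λ, y = R·ln tan(π/4+φ/2), R = 6378137 m.
P1 (30.9749°, 30.2605°) → (3368583.451, 3629489.859) m.
P2 (31.3161°, 30.0049°) → (3340130.189, 3673869.147) m.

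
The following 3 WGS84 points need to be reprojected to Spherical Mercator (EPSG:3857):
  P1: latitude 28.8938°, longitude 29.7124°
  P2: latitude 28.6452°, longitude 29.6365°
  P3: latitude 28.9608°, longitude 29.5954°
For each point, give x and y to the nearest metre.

P1: x 3307569 m, y 3362136 m; P2: x 3299120 m, y 3330565 m; P3: x 3294545 m, y 3370658 m

Web Mercator: x = R·λ, y = R·ln tan(π/4+φ/2), R = 6378137 m.
P1 (28.8938°, 29.7124°) → (3307569.238, 3362136.086) m.
P2 (28.6452°, 29.6365°) → (3299120.089, 3330564.984) m.
P3 (28.9608°, 29.5954°) → (3294544.858, 3370657.699) m.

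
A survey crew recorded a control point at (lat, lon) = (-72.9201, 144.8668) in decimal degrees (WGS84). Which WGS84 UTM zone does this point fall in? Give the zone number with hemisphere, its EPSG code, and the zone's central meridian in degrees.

UTM zone = ⌊(λ + 180)/6⌋ + 1; 144.8668° ∈ [144°, 150°) → zone 55.
Hemisphere: S (φ < 0).
Central meridian λ₀ = 6×55 − 183 = 147°.
EPSG code: 32755.

Zone 55S (EPSG:32755), central meridian 147°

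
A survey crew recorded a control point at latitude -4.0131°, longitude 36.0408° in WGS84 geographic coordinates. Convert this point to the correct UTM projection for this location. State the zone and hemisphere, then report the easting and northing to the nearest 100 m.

Zone 37S: E 171400 m, N 9555800 m

Longitude 36.0408° lies in the 6° band [36°, 42°), giving zone 37; latitude is south of the equator, so 37S.
Zone 37 central meridian λ₀ = 6×37 − 183 = 39°; Δλ = -2.9592°.
Transverse Mercator on WGS84 with k₀ = 0.9996 gives E = 171371.448 m, N = 9555830.272 m.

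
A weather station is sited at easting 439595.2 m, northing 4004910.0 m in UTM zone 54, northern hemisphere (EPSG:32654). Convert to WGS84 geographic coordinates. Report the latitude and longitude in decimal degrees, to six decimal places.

lat 36.187100°, lon 140.328200°

Zone 54N: λ₀ = 141°, k₀ = 0.9996, false easting 500000 m.
Meridian distance M = (N − FN)/k₀ = 4006512.6 m.
Inverse transverse Mercator on WGS84 gives φ = 36.18710006°, λ = 140.32820017°.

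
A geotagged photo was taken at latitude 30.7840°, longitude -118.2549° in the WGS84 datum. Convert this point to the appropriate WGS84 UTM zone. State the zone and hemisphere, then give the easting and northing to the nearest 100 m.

Zone 11N: E 379900 m, N 3406300 m

Longitude -118.2549° lies in the 6° band [-120°, -114°), giving zone 11; latitude is north of the equator, so 11N.
Zone 11 central meridian λ₀ = 6×11 − 183 = -117°; Δλ = -1.2549°.
Transverse Mercator on WGS84 with k₀ = 0.9996 gives E = 379925.854 m, N = 3406337.166 m.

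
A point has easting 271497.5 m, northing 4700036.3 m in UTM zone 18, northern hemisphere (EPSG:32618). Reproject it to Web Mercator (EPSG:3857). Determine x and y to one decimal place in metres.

x -8658129.4 m, y 5223951.8 m

Unproject from UTM 18N (λ₀ = -75°) → φ = 42.41900025°, λ = -77.77729991°.
Web Mercator (R = 6378137 m): x = -8658129.421 m, y = 5223951.764 m.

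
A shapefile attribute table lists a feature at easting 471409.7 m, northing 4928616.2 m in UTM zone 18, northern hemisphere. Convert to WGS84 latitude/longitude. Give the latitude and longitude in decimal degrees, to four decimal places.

Zone 18N: λ₀ = -75°, k₀ = 0.9996, false easting 500000 m.
Meridian distance M = (N − FN)/k₀ = 4930588.4 m.
Inverse transverse Mercator on WGS84 gives φ = 44.51030006°, λ = -75.35969988°.

lat 44.5103°, lon -75.3597°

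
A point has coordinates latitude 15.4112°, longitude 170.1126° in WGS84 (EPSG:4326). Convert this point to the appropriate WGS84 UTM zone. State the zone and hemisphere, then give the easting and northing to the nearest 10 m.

Longitude 170.1126° lies in the 6° band [168°, 174°), giving zone 59; latitude is north of the equator, so 59N.
Zone 59 central meridian λ₀ = 6×59 − 183 = 171°; Δλ = -0.8874°.
Transverse Mercator on WGS84 with k₀ = 0.9996 gives E = 404779.338 m, N = 1704003.334 m.

Zone 59N: E 404780 m, N 1704000 m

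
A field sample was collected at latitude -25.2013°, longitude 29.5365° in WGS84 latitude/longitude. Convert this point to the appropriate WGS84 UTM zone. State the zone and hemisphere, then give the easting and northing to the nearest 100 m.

Longitude 29.5365° lies in the 6° band [24°, 30°), giving zone 35; latitude is south of the equator, so 35S.
Zone 35 central meridian λ₀ = 6×35 − 183 = 27°; Δλ = +2.5365°.
Transverse Mercator on WGS84 with k₀ = 0.9996 gives E = 755592.463 m, N = 7210352.243 m.

Zone 35S: E 755600 m, N 7210400 m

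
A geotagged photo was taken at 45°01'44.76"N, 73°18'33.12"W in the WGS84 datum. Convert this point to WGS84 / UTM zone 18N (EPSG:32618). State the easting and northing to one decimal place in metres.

Zone 18 central meridian λ₀ = 6×18 − 183 = -75°; Δλ = +1.6908°.
Transverse Mercator on WGS84 with k₀ = 0.9996 gives E = 633193.441 m, N = 4987573.615 m.

E 633193.4 m, N 4987573.6 m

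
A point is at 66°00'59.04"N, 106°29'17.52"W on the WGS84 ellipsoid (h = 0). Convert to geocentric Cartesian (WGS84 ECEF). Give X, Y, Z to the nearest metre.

X -737878 m, Y -2492919 m, Z 5804691 m

WGS84: a = 6378137 m, e² = 0.006694380; N(φ) = a/√(1−e²sin²φ) = 6396033.582 m.
X = (N+h)·cosφ·cosλ = -737877.828 m; Y = (N+h)·cosφ·sinλ = -2492919.022 m; Z = (N(1−e²)+h)·sinφ = 5804691.128 m.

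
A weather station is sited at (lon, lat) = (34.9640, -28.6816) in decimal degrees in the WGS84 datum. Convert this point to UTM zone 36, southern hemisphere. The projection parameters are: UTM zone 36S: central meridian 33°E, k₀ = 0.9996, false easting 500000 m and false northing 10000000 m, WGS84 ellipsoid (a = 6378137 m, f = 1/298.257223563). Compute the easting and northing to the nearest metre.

E 691897 m, N 6825711 m

Zone 36 central meridian λ₀ = 6×36 − 183 = 33°; Δλ = +1.9640°.
Transverse Mercator on WGS84 with k₀ = 0.9996 gives E = 691897.159 m, N = 6825710.639 m.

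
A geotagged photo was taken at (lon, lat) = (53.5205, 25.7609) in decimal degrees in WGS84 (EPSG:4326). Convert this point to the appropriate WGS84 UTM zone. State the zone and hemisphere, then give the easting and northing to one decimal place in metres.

Longitude 53.5205° lies in the 6° band [48°, 54°), giving zone 39; latitude is north of the equator, so 39N.
Zone 39 central meridian λ₀ = 6×39 − 183 = 51°; Δλ = +2.5205°.
Transverse Mercator on WGS84 with k₀ = 0.9996 gives E = 752805.285 m, N = 2851623.218 m.

Zone 39N: E 752805.3 m, N 2851623.2 m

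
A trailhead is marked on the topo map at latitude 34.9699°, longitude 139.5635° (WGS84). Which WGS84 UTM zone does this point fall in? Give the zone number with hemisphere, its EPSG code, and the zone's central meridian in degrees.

Zone 54N (EPSG:32654), central meridian 141°

UTM zone = ⌊(λ + 180)/6⌋ + 1; 139.5635° ∈ [138°, 144°) → zone 54.
Hemisphere: N (φ ≥ 0).
Central meridian λ₀ = 6×54 − 183 = 141°.
EPSG code: 32654.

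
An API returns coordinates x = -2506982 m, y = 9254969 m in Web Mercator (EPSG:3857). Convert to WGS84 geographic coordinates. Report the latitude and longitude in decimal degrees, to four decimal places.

lat 63.6242°, lon -22.5206°

R = 6378137 m. λ = x/R = -22.52060248°.
φ = 2·arctan(exp(y/R)) − 90° = 2·arctan(4.26758) − 90° = 63.62419909°.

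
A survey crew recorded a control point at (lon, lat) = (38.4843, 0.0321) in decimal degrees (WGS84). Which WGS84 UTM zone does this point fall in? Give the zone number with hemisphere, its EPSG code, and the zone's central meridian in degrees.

Zone 37N (EPSG:32637), central meridian 39°

UTM zone = ⌊(λ + 180)/6⌋ + 1; 38.4843° ∈ [36°, 42°) → zone 37.
Hemisphere: N (φ ≥ 0).
Central meridian λ₀ = 6×37 − 183 = 39°.
EPSG code: 32637.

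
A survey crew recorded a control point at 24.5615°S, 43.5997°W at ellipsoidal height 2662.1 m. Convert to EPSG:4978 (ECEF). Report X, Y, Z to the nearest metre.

X 4205138 m, Y -4004457 m, Z -2636081 m

WGS84: a = 6378137 m, e² = 0.006694380; N(φ) = a/√(1−e²sin²φ) = 6381828.883 m.
X = (N+h)·cosφ·cosλ = 4205138.007 m; Y = (N+h)·cosφ·sinλ = -4004456.820 m; Z = (N(1−e²)+h)·sinφ = -2636081.275 m.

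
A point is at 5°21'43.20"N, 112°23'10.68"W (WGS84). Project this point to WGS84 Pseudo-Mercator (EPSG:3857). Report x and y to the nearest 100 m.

Web Mercator is spherical with R = a = 6378137 m.
x = R·λ = 6378137 × -1.961510969 = -12510785.688 m.
y = R·ln tan(π/4 + φ/2) = 6378137 × 0.093721458 = 597768.297 m.

x -12510800 m, y 597800 m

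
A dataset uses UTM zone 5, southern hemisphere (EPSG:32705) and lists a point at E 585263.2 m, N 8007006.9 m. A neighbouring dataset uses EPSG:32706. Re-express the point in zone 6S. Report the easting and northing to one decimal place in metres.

E -50443.9 m, N 7999456.9 m

UTM 5S → geographic: φ = -18.02370025°, λ = -152.19450027°.
UTM 6S (λ₀ = -147°) forward: E = -50443.853 m, N = 7999456.869 m.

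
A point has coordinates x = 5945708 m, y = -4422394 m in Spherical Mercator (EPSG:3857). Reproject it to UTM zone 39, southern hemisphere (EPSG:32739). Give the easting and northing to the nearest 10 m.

Web Mercator inverse (R = 6378137 m) → φ = -36.88000354°, λ = 53.41120371°.
UTM 39S forward: E = 714893.988 m, N = 5915724.490 m.

E 714890 m, N 5915720 m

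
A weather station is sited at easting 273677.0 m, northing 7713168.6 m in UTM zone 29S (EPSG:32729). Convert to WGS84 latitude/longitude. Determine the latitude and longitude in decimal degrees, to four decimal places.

Zone 29S: λ₀ = -9°, k₀ = 0.9996, false easting 500000 m, false northing 10000000 m.
Meridian distance M = (N − FN)/k₀ = -2287746.5 m.
Inverse transverse Mercator on WGS84 gives φ = -20.66720040°, λ = -11.17249970°.

lat -20.6672°, lon -11.1725°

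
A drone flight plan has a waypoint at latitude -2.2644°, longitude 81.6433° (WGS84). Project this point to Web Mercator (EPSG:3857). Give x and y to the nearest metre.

x 9088491 m, y -252138 m

Web Mercator is spherical with R = a = 6378137 m.
x = R·λ = 6378137 × 1.424944397 = 9088490.583 m.
y = R·ln tan(π/4 + φ/2) = 6378137 × -0.039531528 = -252137.5003 m.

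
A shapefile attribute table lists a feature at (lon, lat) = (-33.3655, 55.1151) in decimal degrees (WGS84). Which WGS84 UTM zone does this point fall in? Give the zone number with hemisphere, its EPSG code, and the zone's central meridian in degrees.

UTM zone = ⌊(λ + 180)/6⌋ + 1; -33.3655° ∈ [-36°, -30°) → zone 25.
Hemisphere: N (φ ≥ 0).
Central meridian λ₀ = 6×25 − 183 = -33°.
EPSG code: 32625.

Zone 25N (EPSG:32625), central meridian -33°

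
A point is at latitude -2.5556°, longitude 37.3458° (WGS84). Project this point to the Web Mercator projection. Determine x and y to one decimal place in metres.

Web Mercator is spherical with R = a = 6378137 m.
x = R·λ = 6378137 × 0.651807172 = 4157315.439 m.
y = R·ln tan(π/4 + φ/2) = 6378137 × -0.044618431 = -284582.468 m.

x 4157315.4 m, y -284582.5 m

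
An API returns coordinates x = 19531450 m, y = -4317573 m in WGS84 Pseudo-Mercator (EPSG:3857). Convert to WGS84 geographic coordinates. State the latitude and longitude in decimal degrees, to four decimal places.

lat -36.1231°, lon 175.4540°

R = 6378137 m. λ = x/R = 175.45400056°.
φ = 2·arctan(exp(y/R)) − 90° = 2·arctan(0.50817) − 90° = -36.12310008°.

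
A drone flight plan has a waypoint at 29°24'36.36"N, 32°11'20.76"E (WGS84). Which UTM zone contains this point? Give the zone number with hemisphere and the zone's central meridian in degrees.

UTM zone = ⌊(λ + 180)/6⌋ + 1; 32.1891° ∈ [30°, 36°) → zone 36.
Hemisphere: N (φ ≥ 0).
Central meridian λ₀ = 6×36 − 183 = 33°.

Zone 36N, central meridian 33°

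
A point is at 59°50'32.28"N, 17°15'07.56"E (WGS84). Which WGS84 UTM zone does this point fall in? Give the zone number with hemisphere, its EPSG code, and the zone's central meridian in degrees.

Zone 33N (EPSG:32633), central meridian 15°

UTM zone = ⌊(λ + 180)/6⌋ + 1; 17.2521° ∈ [12°, 18°) → zone 33.
Hemisphere: N (φ ≥ 0).
Central meridian λ₀ = 6×33 − 183 = 15°.
EPSG code: 32633.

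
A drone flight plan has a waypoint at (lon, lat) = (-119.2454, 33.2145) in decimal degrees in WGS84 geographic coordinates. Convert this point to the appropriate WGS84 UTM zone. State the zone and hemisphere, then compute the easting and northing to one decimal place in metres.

Longitude -119.2454° lies in the 6° band [-120°, -114°), giving zone 11; latitude is north of the equator, so 11N.
Zone 11 central meridian λ₀ = 6×11 − 183 = -117°; Δλ = -2.2454°.
Transverse Mercator on WGS84 with k₀ = 0.9996 gives E = 290731.522 m, N = 3677313.734 m.

Zone 11N: E 290731.5 m, N 3677313.7 m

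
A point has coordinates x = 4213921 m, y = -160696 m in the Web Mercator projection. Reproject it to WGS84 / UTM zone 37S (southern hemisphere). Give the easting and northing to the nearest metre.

E 372544 m, N 9840428 m

Web Mercator inverse (R = 6378137 m) → φ = -1.44340403°, λ = 37.85429640°.
UTM 37S forward: E = 372543.516 m, N = 9840428.044 m.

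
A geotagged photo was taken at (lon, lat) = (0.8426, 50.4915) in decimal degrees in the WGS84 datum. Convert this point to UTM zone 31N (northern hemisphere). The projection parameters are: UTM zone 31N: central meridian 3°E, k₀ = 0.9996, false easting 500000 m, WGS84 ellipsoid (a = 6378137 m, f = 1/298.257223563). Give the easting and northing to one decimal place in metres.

E 346974.3 m, N 5595503.5 m

Zone 31 central meridian λ₀ = 6×31 − 183 = 3°; Δλ = -2.1574°.
Transverse Mercator on WGS84 with k₀ = 0.9996 gives E = 346974.298 m, N = 5595503.497 m.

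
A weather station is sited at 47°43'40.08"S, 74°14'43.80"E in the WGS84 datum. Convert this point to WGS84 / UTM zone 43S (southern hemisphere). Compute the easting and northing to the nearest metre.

Zone 43 central meridian λ₀ = 6×43 − 183 = 75°; Δλ = -0.7545°.
Transverse Mercator on WGS84 with k₀ = 0.9996 gives E = 443422.419 m, N = 4713677.297 m.

E 443422 m, N 4713677 m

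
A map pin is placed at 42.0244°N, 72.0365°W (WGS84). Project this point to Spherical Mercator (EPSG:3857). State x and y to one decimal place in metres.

x -8019066.5 m, y 5164635.1 m

Web Mercator is spherical with R = a = 6378137 m.
x = R·λ = 6378137 × -1.257274107 = -8019066.499 m.
y = R·ln tan(π/4 + φ/2) = 6378137 × 0.809740391 = 5164635.147 m.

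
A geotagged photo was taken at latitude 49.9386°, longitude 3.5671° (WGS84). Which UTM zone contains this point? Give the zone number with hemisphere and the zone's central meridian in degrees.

Zone 31N, central meridian 3°

UTM zone = ⌊(λ + 180)/6⌋ + 1; 3.5671° ∈ [0°, 6°) → zone 31.
Hemisphere: N (φ ≥ 0).
Central meridian λ₀ = 6×31 − 183 = 3°.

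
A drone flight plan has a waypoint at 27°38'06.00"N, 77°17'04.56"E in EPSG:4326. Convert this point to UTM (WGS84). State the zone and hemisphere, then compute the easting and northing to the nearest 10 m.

Longitude 77.2846° lies in the 6° band [72°, 78°), giving zone 43; latitude is north of the equator, so 43N.
Zone 43 central meridian λ₀ = 6×43 − 183 = 75°; Δλ = +2.2846°.
Transverse Mercator on WGS84 with k₀ = 0.9996 gives E = 725414.239 m, N = 3058855.752 m.

Zone 43N: E 725410 m, N 3058860 m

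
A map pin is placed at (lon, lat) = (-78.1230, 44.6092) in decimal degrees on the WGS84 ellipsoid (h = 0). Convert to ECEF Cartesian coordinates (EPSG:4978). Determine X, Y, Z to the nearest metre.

WGS84: a = 6378137 m, e² = 0.006694380; N(φ) = a/√(1−e²sin²φ) = 6388691.951 m.
X = (N+h)·cosφ·cosλ = 936070.186 m; Y = (N+h)·cosφ·sinλ = -4450825.518 m; Z = (N(1−e²)+h)·sinφ = 4456535.117 m.

X 936070 m, Y -4450826 m, Z 4456535 m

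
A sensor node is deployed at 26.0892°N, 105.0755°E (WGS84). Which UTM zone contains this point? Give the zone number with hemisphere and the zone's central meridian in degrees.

UTM zone = ⌊(λ + 180)/6⌋ + 1; 105.0755° ∈ [102°, 108°) → zone 48.
Hemisphere: N (φ ≥ 0).
Central meridian λ₀ = 6×48 − 183 = 105°.

Zone 48N, central meridian 105°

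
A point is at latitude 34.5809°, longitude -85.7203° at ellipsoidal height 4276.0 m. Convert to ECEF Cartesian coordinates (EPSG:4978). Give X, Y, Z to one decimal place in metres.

X 392565.2 m, Y -5245807.4 m, Z 3602111.3 m

WGS84: a = 6378137 m, e² = 0.006694380; N(φ) = a/√(1−e²sin²φ) = 6385025.349 m.
X = (N+h)·cosφ·cosλ = 392565.180 m; Y = (N+h)·cosφ·sinλ = -5245807.361 m; Z = (N(1−e²)+h)·sinφ = 3602111.325 m.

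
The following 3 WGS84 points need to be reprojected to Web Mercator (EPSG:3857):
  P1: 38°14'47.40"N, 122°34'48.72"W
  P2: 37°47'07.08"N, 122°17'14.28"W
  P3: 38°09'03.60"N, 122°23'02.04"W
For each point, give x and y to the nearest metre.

P1: x -13645565 m, y 4614307 m; P2: x -13612960 m, y 4549140 m; P3: x -13623713 m, y 4600779 m

Web Mercator: x = R·λ, y = R·ln tan(π/4+φ/2), R = 6378137 m.
P1 (38.2465°, -122.5802°) → (-13645565.445, 4614306.758) m.
P2 (37.7853°, -122.2873°) → (-13612959.966, 4549140.144) m.
P3 (38.1510°, -122.3839°) → (-13623713.429, 4600779.064) m.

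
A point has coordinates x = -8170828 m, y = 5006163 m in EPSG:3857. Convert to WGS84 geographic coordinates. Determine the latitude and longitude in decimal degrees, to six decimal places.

lat 40.958097°, lon -73.399797°

R = 6378137 m. λ = x/R = -73.39979676°.
φ = 2·arctan(exp(y/R)) − 90° = 2·arctan(2.19218) − 90° = 40.95809738°.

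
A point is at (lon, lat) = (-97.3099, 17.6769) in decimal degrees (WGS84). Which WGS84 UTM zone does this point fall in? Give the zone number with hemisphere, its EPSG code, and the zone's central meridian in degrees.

UTM zone = ⌊(λ + 180)/6⌋ + 1; -97.3099° ∈ [-102°, -96°) → zone 14.
Hemisphere: N (φ ≥ 0).
Central meridian λ₀ = 6×14 − 183 = -99°.
EPSG code: 32614.

Zone 14N (EPSG:32614), central meridian -99°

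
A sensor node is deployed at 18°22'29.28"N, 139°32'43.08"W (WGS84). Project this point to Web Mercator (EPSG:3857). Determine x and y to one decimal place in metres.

x -15534111.7 m, y 2081465.2 m

Web Mercator is spherical with R = a = 6378137 m.
x = R·λ = 6378137 × -2.435524941 = -15534111.739 m.
y = R·ln tan(π/4 + φ/2) = 6378137 × 0.326343763 = 2081465.226 m.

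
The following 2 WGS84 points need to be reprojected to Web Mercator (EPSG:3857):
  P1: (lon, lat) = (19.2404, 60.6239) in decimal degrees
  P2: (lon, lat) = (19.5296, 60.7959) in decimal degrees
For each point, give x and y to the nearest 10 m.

P1: x 2141830 m, y 8539970 m; P2: x 2174030 m, y 8579110 m

Web Mercator: x = R·λ, y = R·ln tan(π/4+φ/2), R = 6378137 m.
P1 (60.6239°, 19.2404°) → (2141831.531, 8539971.772) m.
P2 (60.7959°, 19.5296°) → (2174025.127, 8579108.653) m.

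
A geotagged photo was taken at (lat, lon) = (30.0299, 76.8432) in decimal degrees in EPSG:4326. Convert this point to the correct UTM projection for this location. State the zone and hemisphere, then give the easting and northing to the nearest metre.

Zone 43N: E 677734 m, N 3323530 m

Longitude 76.8432° lies in the 6° band [72°, 78°), giving zone 43; latitude is north of the equator, so 43N.
Zone 43 central meridian λ₀ = 6×43 − 183 = 75°; Δλ = +1.8432°.
Transverse Mercator on WGS84 with k₀ = 0.9996 gives E = 677734.472 m, N = 3323529.551 m.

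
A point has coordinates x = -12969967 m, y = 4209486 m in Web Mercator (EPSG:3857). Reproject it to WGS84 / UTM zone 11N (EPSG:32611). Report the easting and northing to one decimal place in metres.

Web Mercator inverse (R = 6378137 m) → φ = 35.33489732°, λ = -116.51119591°.
UTM 11N forward: E = 544421.867 m, N = 3910292.524 m.

E 544421.9 m, N 3910292.5 m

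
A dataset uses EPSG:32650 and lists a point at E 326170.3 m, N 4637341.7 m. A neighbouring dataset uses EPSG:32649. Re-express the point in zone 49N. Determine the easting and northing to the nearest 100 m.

UTM 50N → geographic: φ = 41.86890000°, λ = 114.90539992°.
UTM 49N (λ₀ = 111°) forward: E = 824126.698 m, N = 4642599.375 m.

E 824100 m, N 4642600 m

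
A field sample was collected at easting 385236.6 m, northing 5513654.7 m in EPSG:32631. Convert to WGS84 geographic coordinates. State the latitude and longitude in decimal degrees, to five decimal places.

Zone 31N: λ₀ = 3°, k₀ = 0.9996, false easting 500000 m.
Meridian distance M = (N − FN)/k₀ = 5515861.0 m.
Inverse transverse Mercator on WGS84 gives φ = 49.76440029°, λ = 1.40639951°.

lat 49.76440°, lon 1.40640°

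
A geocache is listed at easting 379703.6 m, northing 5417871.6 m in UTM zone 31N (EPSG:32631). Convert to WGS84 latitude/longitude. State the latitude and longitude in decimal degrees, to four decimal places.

lat 48.9021°, lon 1.3585°

Zone 31N: λ₀ = 3°, k₀ = 0.9996, false easting 500000 m.
Meridian distance M = (N − FN)/k₀ = 5420039.6 m.
Inverse transverse Mercator on WGS84 gives φ = 48.90210036°, λ = 1.35849967°.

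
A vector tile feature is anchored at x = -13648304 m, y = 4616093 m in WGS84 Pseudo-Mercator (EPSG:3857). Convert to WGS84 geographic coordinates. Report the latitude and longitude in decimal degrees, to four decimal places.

lat 38.2591°, lon -122.6048°

R = 6378137 m. λ = x/R = -122.60480086°.
φ = 2·arctan(exp(y/R)) − 90° = 2·arctan(2.06212) − 90° = 38.25910077°.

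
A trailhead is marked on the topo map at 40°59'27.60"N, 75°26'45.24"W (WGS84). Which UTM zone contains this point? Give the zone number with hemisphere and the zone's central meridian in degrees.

UTM zone = ⌊(λ + 180)/6⌋ + 1; -75.4459° ∈ [-78°, -72°) → zone 18.
Hemisphere: N (φ ≥ 0).
Central meridian λ₀ = 6×18 − 183 = -75°.

Zone 18N, central meridian -75°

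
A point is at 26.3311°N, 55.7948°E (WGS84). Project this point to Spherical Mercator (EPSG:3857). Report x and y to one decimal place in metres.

Web Mercator is spherical with R = a = 6378137 m.
x = R·λ = 6378137 × 0.973802965 = 6211048.725 m.
y = R·ln tan(π/4 + φ/2) = 6378137 × 0.476651289 = 3040147.225 m.

x 6211048.7 m, y 3040147.2 m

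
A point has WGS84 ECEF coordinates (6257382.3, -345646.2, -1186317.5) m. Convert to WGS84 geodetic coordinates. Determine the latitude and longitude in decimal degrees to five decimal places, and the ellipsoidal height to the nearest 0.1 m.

λ = atan2(Y, X) = -3.16169956°; p = √(X²+Y²) = 6266921.5 m.
Bowring's method on WGS84 (a = 6378137 m, b = 6356752.314 m) gives φ = -10.78969994°, h = 823.522 m.

lat -10.78970°, lon -3.16170°, h 823.5 m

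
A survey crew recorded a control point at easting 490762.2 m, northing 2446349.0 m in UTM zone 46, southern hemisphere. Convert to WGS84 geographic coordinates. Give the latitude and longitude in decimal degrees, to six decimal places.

Zone 46S: λ₀ = 93°, k₀ = 0.9996, false easting 500000 m, false northing 10000000 m.
Meridian distance M = (N − FN)/k₀ = -7556673.7 m.
Inverse transverse Mercator on WGS84 gives φ = -68.09660002°, λ = 92.77809955°.

lat -68.096600°, lon 92.778100°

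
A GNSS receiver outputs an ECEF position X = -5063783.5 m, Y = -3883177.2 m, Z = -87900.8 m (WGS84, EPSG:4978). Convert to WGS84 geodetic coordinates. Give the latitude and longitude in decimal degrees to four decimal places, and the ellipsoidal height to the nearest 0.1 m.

λ = atan2(Y, X) = -142.51709973°; p = √(X²+Y²) = 6381298.3 m.
Bowring's method on WGS84 (a = 6378137 m, b = 6356752.314 m) gives φ = -0.79450009°, h = 3770.794 m.

lat -0.7945°, lon -142.5171°, h 3770.8 m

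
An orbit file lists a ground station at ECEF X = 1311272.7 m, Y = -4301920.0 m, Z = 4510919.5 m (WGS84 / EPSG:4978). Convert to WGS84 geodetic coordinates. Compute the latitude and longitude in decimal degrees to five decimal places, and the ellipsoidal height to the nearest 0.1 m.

λ = atan2(Y, X) = -73.04819993°; p = √(X²+Y²) = 4497327.2 m.
Bowring's method on WGS84 (a = 6378137 m, b = 6356752.314 m) gives φ = 45.27879957°, h = 2414.094 m.

lat 45.27880°, lon -73.04820°, h 2414.1 m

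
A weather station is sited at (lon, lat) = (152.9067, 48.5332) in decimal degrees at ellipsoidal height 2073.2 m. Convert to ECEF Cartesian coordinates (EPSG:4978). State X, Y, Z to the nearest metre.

WGS84: a = 6378137 m, e² = 0.006694380; N(φ) = a/√(1−e²sin²φ) = 6390158.482 m.
X = (N+h)·cosφ·cosλ = -3768359.204 m; Y = (N+h)·cosφ·sinλ = 1927810.810 m; Z = (N(1−e²)+h)·sinφ = 4757896.651 m.

X -3768359 m, Y 1927811 m, Z 4757897 m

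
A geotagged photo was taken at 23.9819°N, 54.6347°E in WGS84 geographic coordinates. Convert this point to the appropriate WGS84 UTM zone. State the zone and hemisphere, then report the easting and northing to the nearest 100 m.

Longitude 54.6347° lies in the 6° band [54°, 60°), giving zone 40; latitude is north of the equator, so 40N.
Zone 40 central meridian λ₀ = 6×40 − 183 = 57°; Δλ = -2.3653°.
Transverse Mercator on WGS84 with k₀ = 0.9996 gives E = 259343.071 m, N = 2654242.397 m.

Zone 40N: E 259300 m, N 2654200 m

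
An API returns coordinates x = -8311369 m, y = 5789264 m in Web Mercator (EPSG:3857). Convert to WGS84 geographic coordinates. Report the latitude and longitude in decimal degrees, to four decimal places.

lat 46.0556°, lon -74.6623°

R = 6378137 m. λ = x/R = -74.66229805°.
φ = 2·arctan(exp(y/R)) − 90° = 2·arctan(2.47855) − 90° = 46.05560224°.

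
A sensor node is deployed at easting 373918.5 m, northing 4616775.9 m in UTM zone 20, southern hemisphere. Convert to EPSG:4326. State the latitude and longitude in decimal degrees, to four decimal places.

lat -48.5894°, lon -64.7098°

Zone 20S: λ₀ = -63°, k₀ = 0.9996, false easting 500000 m, false northing 10000000 m.
Meridian distance M = (N − FN)/k₀ = -5385378.3 m.
Inverse transverse Mercator on WGS84 gives φ = -48.58940030°, λ = -64.70979976°.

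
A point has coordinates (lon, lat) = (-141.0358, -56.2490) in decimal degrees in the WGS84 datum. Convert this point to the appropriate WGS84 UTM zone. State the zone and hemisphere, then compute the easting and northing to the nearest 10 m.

Zone 7S: E 497780 m, N 3766210 m

Longitude -141.0358° lies in the 6° band [-144°, -138°), giving zone 7; latitude is south of the equator, so 7S.
Zone 7 central meridian λ₀ = 6×7 − 183 = -141°; Δλ = -0.0358°.
Transverse Mercator on WGS84 with k₀ = 0.9996 gives E = 497781.609 m, N = 3766206.248 m.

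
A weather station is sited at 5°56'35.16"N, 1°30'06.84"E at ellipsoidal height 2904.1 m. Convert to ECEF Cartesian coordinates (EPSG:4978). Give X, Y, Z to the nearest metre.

X 6344792 m, Y 166355 m, Z 656300 m

WGS84: a = 6378137 m, e² = 0.006694380; N(φ) = a/√(1−e²sin²φ) = 6378365.887 m.
X = (N+h)·cosφ·cosλ = 6344791.547 m; Y = (N+h)·cosφ·sinλ = 166354.760 m; Z = (N(1−e²)+h)·sinφ = 656300.435 m.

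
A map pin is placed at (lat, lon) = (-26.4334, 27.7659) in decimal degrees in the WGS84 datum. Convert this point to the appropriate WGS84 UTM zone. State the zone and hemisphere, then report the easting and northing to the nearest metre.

Longitude 27.7659° lies in the 6° band [24°, 30°), giving zone 35; latitude is south of the equator, so 35S.
Zone 35 central meridian λ₀ = 6×35 − 183 = 27°; Δλ = +0.7659°.
Transverse Mercator on WGS84 with k₀ = 0.9996 gives E = 576367.427 m, N = 7076091.181 m.

Zone 35S: E 576367 m, N 7076091 m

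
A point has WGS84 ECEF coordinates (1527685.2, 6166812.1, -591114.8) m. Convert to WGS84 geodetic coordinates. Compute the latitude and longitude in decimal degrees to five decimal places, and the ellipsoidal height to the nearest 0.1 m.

lat -5.35120°, lon 76.08640°, h 2706.5 m

λ = atan2(Y, X) = 76.08640025°; p = √(X²+Y²) = 6353219.1 m.
Bowring's method on WGS84 (a = 6378137 m, b = 6356752.314 m) gives φ = -5.35119973°, h = 2706.529 m.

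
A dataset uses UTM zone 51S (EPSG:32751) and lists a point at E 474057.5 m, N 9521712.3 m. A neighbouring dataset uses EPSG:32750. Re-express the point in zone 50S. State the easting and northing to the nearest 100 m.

E 1140900 m, N 9519300 m

UTM 51S → geographic: φ = -4.32710021°, λ = 122.76619995°.
UTM 50S (λ₀ = 117°) forward: E = 1140894.581 m, N = 9519276.797 m.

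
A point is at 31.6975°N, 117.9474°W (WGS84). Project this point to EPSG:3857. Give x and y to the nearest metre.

Web Mercator is spherical with R = a = 6378137 m.
x = R·λ = 6378137 × -2.058570474 = -13129844.508 m.
y = R·ln tan(π/4 + φ/2) = 6378137 × 0.583817496 = 3723667.974 m.

x -13129845 m, y 3723668 m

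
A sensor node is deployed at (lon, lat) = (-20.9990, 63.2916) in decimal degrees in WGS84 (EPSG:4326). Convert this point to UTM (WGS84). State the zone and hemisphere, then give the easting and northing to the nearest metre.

Zone 27N: E 500050 m, N 7018079 m

Longitude -20.9990° lies in the 6° band [-24°, -18°), giving zone 27; latitude is north of the equator, so 27N.
Zone 27 central meridian λ₀ = 6×27 − 183 = -21°; Δλ = +0.0010°.
Transverse Mercator on WGS84 with k₀ = 0.9996 gives E = 500050.147 m, N = 7018079.108 m.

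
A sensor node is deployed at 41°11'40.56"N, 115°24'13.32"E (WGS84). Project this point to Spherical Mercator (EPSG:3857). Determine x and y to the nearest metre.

Web Mercator is spherical with R = a = 6378137 m.
x = R·λ = 6378137 × 2.014174534 = 12846681.120 m.
y = R·ln tan(π/4 + φ/2) = 6378137 × 0.790369920 = 5041087.631 m.

x 12846681 m, y 5041088 m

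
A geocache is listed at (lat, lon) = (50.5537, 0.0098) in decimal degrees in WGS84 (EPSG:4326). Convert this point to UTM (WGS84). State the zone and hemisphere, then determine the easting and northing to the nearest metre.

Longitude 0.0098° lies in the 6° band [0°, 6°), giving zone 31; latitude is north of the equator, so 31N.
Zone 31 central meridian λ₀ = 6×31 − 183 = 3°; Δλ = -2.9902°.
Transverse Mercator on WGS84 with k₀ = 0.9996 gives E = 288190.853 m, N = 5604466.400 m.

Zone 31N: E 288191 m, N 5604466 m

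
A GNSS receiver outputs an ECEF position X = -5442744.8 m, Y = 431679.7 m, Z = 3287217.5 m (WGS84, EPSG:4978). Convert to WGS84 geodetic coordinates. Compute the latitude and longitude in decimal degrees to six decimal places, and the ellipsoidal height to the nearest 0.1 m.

lat 31.221300°, lon 175.465200°, h 611.8 m

λ = atan2(Y, X) = 175.46520027°; p = √(X²+Y²) = 5459836.8 m.
Bowring's method on WGS84 (a = 6378137 m, b = 6356752.314 m) gives φ = 31.22130020°, h = 611.767 m.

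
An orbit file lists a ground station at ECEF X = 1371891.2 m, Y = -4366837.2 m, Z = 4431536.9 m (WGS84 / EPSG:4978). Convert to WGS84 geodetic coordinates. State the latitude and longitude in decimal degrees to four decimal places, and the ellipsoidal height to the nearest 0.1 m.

λ = atan2(Y, X) = -72.55930002°; p = √(X²+Y²) = 4577264.8 m.
Bowring's method on WGS84 (a = 6378137 m, b = 6356752.314 m) gives φ = 44.26550008°, h = 3254.520 m.

lat 44.2655°, lon -72.5593°, h 3254.5 m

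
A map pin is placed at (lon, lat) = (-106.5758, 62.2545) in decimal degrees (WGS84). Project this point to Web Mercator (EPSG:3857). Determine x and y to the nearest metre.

x -11863964 m, y 8919743 m

Web Mercator is spherical with R = a = 6378137 m.
x = R·λ = 6378137 × -1.860098613 = -11863963.787 m.
y = R·ln tan(π/4 + φ/2) = 6378137 × 1.398487152 = 8919742.647 m.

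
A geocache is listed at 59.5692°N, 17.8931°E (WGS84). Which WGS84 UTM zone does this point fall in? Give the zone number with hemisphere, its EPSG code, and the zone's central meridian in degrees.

UTM zone = ⌊(λ + 180)/6⌋ + 1; 17.8931° ∈ [12°, 18°) → zone 33.
Hemisphere: N (φ ≥ 0).
Central meridian λ₀ = 6×33 − 183 = 15°.
EPSG code: 32633.

Zone 33N (EPSG:32633), central meridian 15°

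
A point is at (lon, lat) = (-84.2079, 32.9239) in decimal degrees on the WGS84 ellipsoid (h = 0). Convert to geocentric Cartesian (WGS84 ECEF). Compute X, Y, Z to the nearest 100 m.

WGS84: a = 6378137 m, e² = 0.006694380; N(φ) = a/√(1−e²sin²φ) = 6384453.223 m.
X = (N+h)·cosφ·cosλ = 540832.303 m; Y = (N+h)·cosφ·sinλ = -5331706.716 m; Z = (N(1−e²)+h)·sinφ = 3446877.398 m.

X 540800 m, Y -5331700 m, Z 3446900 m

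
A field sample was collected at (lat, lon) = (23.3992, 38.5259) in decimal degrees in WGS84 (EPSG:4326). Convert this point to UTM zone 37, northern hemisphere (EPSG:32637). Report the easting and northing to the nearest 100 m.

E 451600 m, N 2587800 m

Zone 37 central meridian λ₀ = 6×37 − 183 = 39°; Δλ = -0.4741°.
Transverse Mercator on WGS84 with k₀ = 0.9996 gives E = 451557.179 m, N = 2587791.803 m.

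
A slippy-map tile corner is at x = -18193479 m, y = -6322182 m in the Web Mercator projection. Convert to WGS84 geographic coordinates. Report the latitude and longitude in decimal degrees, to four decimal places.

lat -49.2781°, lon -163.4348°

R = 6378137 m. λ = x/R = -163.43480257°.
φ = 2·arctan(exp(y/R)) − 90° = 2·arctan(0.37112) − 90° = -49.27810256°.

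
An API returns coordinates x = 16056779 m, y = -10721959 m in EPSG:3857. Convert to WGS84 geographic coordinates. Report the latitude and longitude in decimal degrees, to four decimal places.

lat -68.9070°, lon 144.2405°

R = 6378137 m. λ = x/R = 144.24049989°.
φ = 2·arctan(exp(y/R)) − 90° = 2·arctan(0.18618) − 90° = -68.90700024°.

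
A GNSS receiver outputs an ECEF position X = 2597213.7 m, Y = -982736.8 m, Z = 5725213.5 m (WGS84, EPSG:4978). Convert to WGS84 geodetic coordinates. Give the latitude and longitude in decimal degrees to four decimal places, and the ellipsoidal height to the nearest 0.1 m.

λ = atan2(Y, X) = -20.72569958°; p = √(X²+Y²) = 2776921.1 m.
Bowring's method on WGS84 (a = 6378137 m, b = 6356752.314 m) gives φ = 64.27580000°, h = 2316.534 m.

lat 64.2758°, lon -20.7257°, h 2316.5 m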